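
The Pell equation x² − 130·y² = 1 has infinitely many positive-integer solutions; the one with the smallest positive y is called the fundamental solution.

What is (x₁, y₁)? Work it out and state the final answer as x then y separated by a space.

√130 = [11; 2,2,22, …], period ℓ=3 (odd) → k=5
step 0: (11, 1)  from 11·(1,0) + (0,1)
…
step 2: (57, 5)  from 2·(23,2) + (11,1)
…
step 4: (2611, 229)  from 2·(1277,112) + (57,5)
step 5: (6499, 570)  from 2·(2611,229) + (1277,112)
fundamental: x₁=6499, y₁=570  (since 42237001 − 130·324900 = 1)

6499 570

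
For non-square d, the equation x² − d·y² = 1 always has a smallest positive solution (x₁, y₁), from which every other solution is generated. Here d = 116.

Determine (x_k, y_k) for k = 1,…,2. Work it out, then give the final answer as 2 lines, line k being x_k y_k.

9801 910
192119201 17837820

√116 = [10; 1,3,2,1,4,1,2,3,1,20, …], period ℓ=10 (even) → k=9
step 0: (10, 1)  from 10·(1,0) + (0,1)
…
step 2: (43, 4)  from 3·(11,1) + (10,1)
…
step 6: (797, 74)  from 1·(657,61) + (140,13)
…
step 8: (7550, 701)  from 3·(2251,209) + (797,74)
step 9: (9801, 910)  from 1·(7550,701) + (2251,209)
(x₁, y₁) = (9801, 910);  9801² − 116·910² = 1 ✓
(x_2, y_2) = (9801·9801 + 116·910·910, 9801·910 + 910·9801) = (192119201, 17837820)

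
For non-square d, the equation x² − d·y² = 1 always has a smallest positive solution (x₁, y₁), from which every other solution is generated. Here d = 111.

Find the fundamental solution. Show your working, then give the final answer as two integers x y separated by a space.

295 28

d=111: √d = [10; 1,1,6,1,1,20] (ℓ=6, even), read p_5/q_5
step 0: (10, 1)  from 10·(1,0) + (0,1)
step 1: (11, 1)  from 1·(10,1) + (1,0)
…
step 4: (158, 15)  from 1·(137,13) + (21,2)
step 5: (295, 28)  from 1·(158,15) + (137,13)
→ (295, 28).  Check: 295²=87025, 111·28²=87024, difference 1.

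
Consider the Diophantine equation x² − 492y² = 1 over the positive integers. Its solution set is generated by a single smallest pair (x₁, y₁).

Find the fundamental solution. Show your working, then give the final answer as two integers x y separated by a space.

29767 1342

√492 = [22; 5,1,1,10,1,1,5,44, …], period ℓ=8 (even) → k=7
i=0: a=22 ⇒ p=22, q=1
…
i=5: a=1 ⇒ p=2817, q=127
i=6: a=1 ⇒ p=5390, q=243
i=7: a=5 ⇒ p=29767, q=1342
(x₁, y₁) = (29767, 1342);  29767² − 492·1342² = 1 ✓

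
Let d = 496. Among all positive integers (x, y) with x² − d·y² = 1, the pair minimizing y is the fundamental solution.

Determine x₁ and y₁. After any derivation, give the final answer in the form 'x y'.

4620799 207480

[22; 3,1,2,4,1,…,1,3,44] for √496; ℓ=16 ⇒ convergent index 15
step 0: (22, 1)  from 22·(1,0) + (0,1)
step 1: (67, 3)  from 3·(22,1) + (1,0)
step 2: (89, 4)  from 1·(67,3) + (22,1)
step 3: (245, 11)  from 2·(89,4) + (67,3)
step 4: (1069, 48)  from 4·(245,11) + (89,4)
…
step 6: (2383, 107)  from 1·(1314,59) + (1069,48)
…
step 8: (14543, 653)  from 2·(6080,273) + (2383,107)
step 9: (35166, 1579)  from 2·(14543,653) + (6080,273)
…
step 12: (389209, 17476)  from 4·(84875,3811) + (49709,2232)
step 13: (863293, 38763)  from 2·(389209,17476) + (84875,3811)
step 14: (1252502, 56239)  from 1·(863293,38763) + (389209,17476)
step 15: (4620799, 207480)  from 3·(1252502,56239) + (863293,38763)
→ (4620799, 207480).  Check: 4620799²=21351783398401, 496·207480²=21351783398400, difference 1.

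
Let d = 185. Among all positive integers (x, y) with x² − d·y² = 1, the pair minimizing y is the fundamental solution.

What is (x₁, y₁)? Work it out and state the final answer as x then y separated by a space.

9249 680

[13; 1,1,1,1,26] for √185; ℓ=5 ⇒ convergent index 9
k=0  a_k=13  p_k/q_k = 13/1
k=1  a_k=1  p_k/q_k = 14/1
k=2  a_k=1  p_k/q_k = 27/2
k=3  a_k=1  p_k/q_k = 41/3
k=4  a_k=1  p_k/q_k = 68/5
…
k=6  a_k=1  p_k/q_k = 1877/138
k=7  a_k=1  p_k/q_k = 3686/271
k=8  a_k=1  p_k/q_k = 5563/409
k=9  a_k=1  p_k/q_k = 9249/680
(x₁, y₁) = (9249, 680);  9249² − 185·680² = 1 ✓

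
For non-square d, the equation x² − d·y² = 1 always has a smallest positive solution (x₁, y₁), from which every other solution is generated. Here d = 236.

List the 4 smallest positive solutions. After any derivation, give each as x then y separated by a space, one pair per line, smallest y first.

561799 36570
631236232801 41089978860
709255768702176199 46168618067101710
796918363201596536611201 51874966922918257173720

d=236: √d = [15; 2,1,3,5,1,6,1,5,3,1,2,30] (ℓ=12, even), read p_11/q_11
k=0  a_k=15  p_k/q_k = 15/1
…
k=3  a_k=3  p_k/q_k = 169/11
…
k=5  a_k=1  p_k/q_k = 1060/69
…
k=8  a_k=5  p_k/q_k = 48806/3177
…
k=10  a_k=1  p_k/q_k = 203535/13249
k=11  a_k=2  p_k/q_k = 561799/36570
fundamental: x₁=561799, y₁=36570  (since 315618116401 − 236·1337364900 = 1)
n=2: (561799,36570)∘(561799,36570) = (561799·561799+236·36570·36570, 561799·36570+36570·561799) = (631236232801,41089978860)
n=3: (631236232801,41089978860)∘(561799,36570) = (561799·631236232801+236·36570·41089978860, 561799·41089978860+36570·631236232801) = (709255768702176199,46168618067101710)
n=4: (709255768702176199,46168618067101710)∘(561799,36570) = (561799·709255768702176199+236·36570·46168618067101710, 561799·46168618067101710+36570·709255768702176199) = (796918363201596536611201,51874966922918257173720)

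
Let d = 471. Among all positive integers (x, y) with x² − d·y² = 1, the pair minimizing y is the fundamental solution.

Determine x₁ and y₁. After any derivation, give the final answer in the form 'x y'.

d=471: √d = [21; 1,2,2,1,3,…,2,1,42] (ℓ=14, even), read p_13/q_13
a_0=21:  p_0=21·1+0=21,  q_0=21·0+1=1
a_1=1:  p_1=1·21+1=22,  q_1=1·1+0=1
a_2=2:  p_2=2·22+21=65,  q_2=2·1+1=3
a_3=2:  p_3=2·65+22=152,  q_3=2·3+1=7
a_4=1:  p_4=1·152+65=217,  q_4=1·7+3=10
a_5=3:  p_5=3·217+152=803,  q_5=3·10+7=37
a_6=4:  p_6=4·803+217=3429,  q_6=4·37+10=158
…
a_9=3:  p_9=3·198665+48809=644804,  q_9=3·9154+2249=29711
…
a_11=2:  p_11=2·843469+644804=2331742,  q_11=2·38865+29711=107441
a_12=2:  p_12=2·2331742+843469=5506953,  q_12=2·107441+38865=253747
a_13=1:  p_13=1·5506953+2331742=7838695,  q_13=1·253747+107441=361188
→ (7838695, 361188).  Check: 7838695²=61445139303025, 471·361188²=61445139303024, difference 1.

7838695 361188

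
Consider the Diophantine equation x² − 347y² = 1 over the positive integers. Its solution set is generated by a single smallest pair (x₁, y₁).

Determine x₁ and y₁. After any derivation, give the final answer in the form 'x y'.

d=347: √d = [18; 1,1,1,2,4,…,1,1,36] (ℓ=14, even), read p_13/q_13
k=0  a_k=18  p_k/q_k = 18/1
…
k=2  a_k=1  p_k/q_k = 37/2
…
k=7  a_k=17  p_k/q_k = 14269/766
…
k=12  a_k=1  p_k/q_k = 402885/21628
k=13  a_k=1  p_k/q_k = 641602/34443
fundamental: x₁=641602, y₁=34443  (since 411653126404 − 347·1186320249 = 1)

641602 34443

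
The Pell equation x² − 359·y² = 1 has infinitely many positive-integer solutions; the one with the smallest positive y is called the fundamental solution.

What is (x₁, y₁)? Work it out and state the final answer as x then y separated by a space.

√359 → a₀=18, period (1,17,1,36); ℓ=4 even so k=3
k=0  a_k=18  p_k/q_k = 18/1
k=1  a_k=1  p_k/q_k = 19/1
k=2  a_k=17  p_k/q_k = 341/18
k=3  a_k=1  p_k/q_k = 360/19
fundamental: x₁=360, y₁=19  (since 129600 − 359·361 = 1)

360 19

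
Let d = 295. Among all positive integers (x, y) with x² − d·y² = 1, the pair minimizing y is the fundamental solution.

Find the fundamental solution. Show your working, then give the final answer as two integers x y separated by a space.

2024999 117900

[17; 5,1,2,3,2,6,2,3,2,1,5,34] for √295; ℓ=12 ⇒ convergent index 11
a_0=17:  p_0=17·1+0=17,  q_0=17·0+1=1
…
a_3=2:  p_3=2·103+86=292,  q_3=2·6+5=17
…
a_5=2:  p_5=2·979+292=2250,  q_5=2·57+17=131
…
a_10=1:  p_10=1·247414+108103=355517,  q_10=1·14405+6294=20699
a_11=5:  p_11=5·355517+247414=2024999,  q_11=5·20699+14405=117900
→ (2024999, 117900).  Check: 2024999²=4100620950001, 295·117900²=4100620950000, difference 1.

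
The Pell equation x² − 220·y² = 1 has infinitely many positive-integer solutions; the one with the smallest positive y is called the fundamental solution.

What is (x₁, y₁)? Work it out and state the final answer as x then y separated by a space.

89 6

d=220: √d = [14; 1,4,1,28] (ℓ=4, even), read p_3/q_3
k=0  a_k=14  p_k/q_k = 14/1
…
k=2  a_k=4  p_k/q_k = 74/5
k=3  a_k=1  p_k/q_k = 89/6
→ (89, 6).  Check: 89²=7921, 220·6²=7920, difference 1.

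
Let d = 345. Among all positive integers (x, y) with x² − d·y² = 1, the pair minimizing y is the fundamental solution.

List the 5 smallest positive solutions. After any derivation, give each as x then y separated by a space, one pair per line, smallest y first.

[18; 1,1,2,1,6,1,2,1,1,36] for √345; ℓ=10 ⇒ convergent index 9
k=0  a_k=18  p_k/q_k = 18/1
…
k=2  a_k=1  p_k/q_k = 37/2
k=3  a_k=2  p_k/q_k = 93/5
…
k=5  a_k=6  p_k/q_k = 873/47
k=6  a_k=1  p_k/q_k = 1003/54
k=7  a_k=2  p_k/q_k = 2879/155
k=8  a_k=1  p_k/q_k = 3882/209
k=9  a_k=1  p_k/q_k = 6761/364
(x₁, y₁) = (6761, 364);  6761² − 345·364² = 1 ✓
(6761+364√345)^2 = 91422241 + 4922008√345
(6761+364√345)^3 = 1236211536041 + 66555391812√345
(6761+364√345)^4 = 16716052298924161 + 899962003159856√345
(6761+364√345)^5 = 226034457949840969001 + 12169286140172181020√345

6761 364
91422241 4922008
1236211536041 66555391812
16716052298924161 899962003159856
226034457949840969001 12169286140172181020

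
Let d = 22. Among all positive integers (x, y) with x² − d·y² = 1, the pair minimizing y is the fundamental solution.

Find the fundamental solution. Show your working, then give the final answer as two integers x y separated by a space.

d=22: √d = [4; 1,2,4,2,1,8] (ℓ=6, even), read p_5/q_5
k=0  a_k=4  p_k/q_k = 4/1
k=1  a_k=1  p_k/q_k = 5/1
k=2  a_k=2  p_k/q_k = 14/3
k=3  a_k=4  p_k/q_k = 61/13
k=4  a_k=2  p_k/q_k = 136/29
k=5  a_k=1  p_k/q_k = 197/42
fundamental: x₁=197, y₁=42  (since 38809 − 22·1764 = 1)

197 42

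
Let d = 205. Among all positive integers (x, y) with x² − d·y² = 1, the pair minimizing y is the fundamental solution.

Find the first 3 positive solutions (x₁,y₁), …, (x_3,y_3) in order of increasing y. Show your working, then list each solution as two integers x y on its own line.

39689 2772
3150433441 220035816
250075105640009 17466002999676

[14; 3,6,1,4,1,6,3,28] for √205; ℓ=8 ⇒ convergent index 7
i=0: a=14 ⇒ p=14, q=1
…
i=2: a=6 ⇒ p=272, q=19
…
i=4: a=4 ⇒ p=1532, q=107
i=5: a=1 ⇒ p=1847, q=129
i=6: a=6 ⇒ p=12614, q=881
i=7: a=3 ⇒ p=39689, q=2772
fundamental: x₁=39689, y₁=2772  (since 1575216721 − 205·7683984 = 1)
(x_2, y_2) = (39689·39689 + 205·2772·2772, 39689·2772 + 2772·39689) = (3150433441, 220035816)
(x_3, y_3) = (39689·3150433441 + 205·2772·220035816, 39689·220035816 + 2772·3150433441) = (250075105640009, 17466002999676)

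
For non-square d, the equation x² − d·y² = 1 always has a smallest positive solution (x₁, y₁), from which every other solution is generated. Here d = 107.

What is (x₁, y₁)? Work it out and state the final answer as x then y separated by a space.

962 93

d=107: √d = [10; 2,1,9,1,2,20] (ℓ=6, even), read p_5/q_5
k=0  a_k=10  p_k/q_k = 10/1
k=1  a_k=2  p_k/q_k = 21/2
…
k=4  a_k=1  p_k/q_k = 331/32
k=5  a_k=2  p_k/q_k = 962/93
→ (962, 93).  Check: 962²=925444, 107·93²=925443, difference 1.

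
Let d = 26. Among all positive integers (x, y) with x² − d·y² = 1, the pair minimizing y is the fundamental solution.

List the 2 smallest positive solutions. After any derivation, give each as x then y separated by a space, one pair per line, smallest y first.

51 10
5201 1020

√26 → a₀=5, period (10); ℓ=1 odd so k=1
i=0: a=5 ⇒ p=5, q=1
i=1: a=10 ⇒ p=51, q=10
fundamental: x₁=51, y₁=10  (since 2601 − 26·100 = 1)
(51+10√26)^2 = 5201 + 1020√26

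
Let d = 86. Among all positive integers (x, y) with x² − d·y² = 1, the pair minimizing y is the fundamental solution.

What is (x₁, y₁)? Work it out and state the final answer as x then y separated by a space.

10405 1122

√86 → a₀=9, period (3,1,1,1,8,1,1,1,3,18); ℓ=10 even so k=9
k=0  a_k=9  p_k/q_k = 9/1
…
k=3  a_k=1  p_k/q_k = 65/7
k=4  a_k=1  p_k/q_k = 102/11
…
k=8  a_k=1  p_k/q_k = 2847/307
k=9  a_k=3  p_k/q_k = 10405/1122
fundamental: x₁=10405, y₁=1122  (since 108264025 − 86·1258884 = 1)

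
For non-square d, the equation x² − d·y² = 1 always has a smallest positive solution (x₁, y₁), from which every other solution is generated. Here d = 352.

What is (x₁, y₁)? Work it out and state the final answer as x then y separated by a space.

77617 4137

√352 → a₀=18, period (1,3,5,9,5,3,1,36); ℓ=8 even so k=7
i=0: a=18 ⇒ p=18, q=1
i=1: a=1 ⇒ p=19, q=1
i=2: a=3 ⇒ p=75, q=4
i=3: a=5 ⇒ p=394, q=21
i=4: a=9 ⇒ p=3621, q=193
i=5: a=5 ⇒ p=18499, q=986
i=6: a=3 ⇒ p=59118, q=3151
i=7: a=1 ⇒ p=77617, q=4137
fundamental: x₁=77617, y₁=4137  (since 6024398689 − 352·17114769 = 1)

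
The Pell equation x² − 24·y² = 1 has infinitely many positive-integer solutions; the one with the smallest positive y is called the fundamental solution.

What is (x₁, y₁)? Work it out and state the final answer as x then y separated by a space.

5 1

[4; 1,8] for √24; ℓ=2 ⇒ convergent index 1
k=0  a_k=4  p_k/q_k = 4/1
k=1  a_k=1  p_k/q_k = 5/1
fundamental: x₁=5, y₁=1  (since 25 − 24·1 = 1)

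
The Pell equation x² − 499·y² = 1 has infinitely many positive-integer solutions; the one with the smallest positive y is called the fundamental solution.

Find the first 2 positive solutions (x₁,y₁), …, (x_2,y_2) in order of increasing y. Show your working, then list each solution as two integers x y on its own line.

[22; 2,1,21,1,2,44] for √499; ℓ=6 ⇒ convergent index 5
a_0=22:  p_0=22·1+0=22,  q_0=22·0+1=1
a_1=2:  p_1=2·22+1=45,  q_1=2·1+0=2
…
a_4=1:  p_4=1·1452+67=1519,  q_4=1·65+3=68
a_5=2:  p_5=2·1519+1452=4490,  q_5=2·68+65=201
fundamental: x₁=4490, y₁=201  (since 20160100 − 499·40401 = 1)
k=2:  x_2 = 4490·4490+499·201·201 = 40320199,  y_2 = 4490·201+201·4490 = 1804980

4490 201
40320199 1804980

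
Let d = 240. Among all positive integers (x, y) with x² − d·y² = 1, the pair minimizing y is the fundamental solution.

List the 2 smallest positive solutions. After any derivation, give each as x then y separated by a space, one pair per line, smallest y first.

31 2
1921 124

√240 → a₀=15, period (2,30); ℓ=2 even so k=1
step 0: (15, 1)  from 15·(1,0) + (0,1)
step 1: (31, 2)  from 2·(15,1) + (1,0)
fundamental: x₁=31, y₁=2  (since 961 − 240·4 = 1)
k=2:  x_2 = 31·31+240·2·2 = 1921,  y_2 = 31·2+2·31 = 124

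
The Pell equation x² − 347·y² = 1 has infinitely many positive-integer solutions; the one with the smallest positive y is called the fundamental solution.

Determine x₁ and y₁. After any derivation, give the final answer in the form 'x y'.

641602 34443

d=347: √d = [18; 1,1,1,2,4,…,1,1,36] (ℓ=14, even), read p_13/q_13
step 0: (18, 1)  from 18·(1,0) + (0,1)
step 1: (19, 1)  from 1·(18,1) + (1,0)
step 2: (37, 2)  from 1·(19,1) + (18,1)
…
step 6: (801, 43)  from 1·(652,35) + (149,8)
…
step 10: (164168, 8813)  from 2·(74549,4002) + (15070,809)
…
step 12: (402885, 21628)  from 1·(238717,12815) + (164168,8813)
step 13: (641602, 34443)  from 1·(402885,21628) + (238717,12815)
(x₁, y₁) = (641602, 34443);  641602² − 347·34443² = 1 ✓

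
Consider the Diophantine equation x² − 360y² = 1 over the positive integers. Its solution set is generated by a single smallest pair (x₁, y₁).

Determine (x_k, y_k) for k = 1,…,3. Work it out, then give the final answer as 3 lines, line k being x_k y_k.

19 1
721 38
27379 1443

d=360: √d = [18; 1,36] (ℓ=2, even), read p_1/q_1
step 0: (18, 1)  from 18·(1,0) + (0,1)
step 1: (19, 1)  from 1·(18,1) + (1,0)
→ (19, 1).  Check: 19²=361, 360·1²=360, difference 1.
n=2: (19,1)∘(19,1) = (19·19+360·1·1, 19·1+1·19) = (721,38)
n=3: (721,38)∘(19,1) = (19·721+360·1·38, 19·38+1·721) = (27379,1443)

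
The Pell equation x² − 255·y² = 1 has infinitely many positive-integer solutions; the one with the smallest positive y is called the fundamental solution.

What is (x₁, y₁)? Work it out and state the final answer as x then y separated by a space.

d=255: √d = [15; 1,30] (ℓ=2, even), read p_1/q_1
step 0: (15, 1)  from 15·(1,0) + (0,1)
step 1: (16, 1)  from 1·(15,1) + (1,0)
(x₁, y₁) = (16, 1);  16² − 255·1² = 1 ✓

16 1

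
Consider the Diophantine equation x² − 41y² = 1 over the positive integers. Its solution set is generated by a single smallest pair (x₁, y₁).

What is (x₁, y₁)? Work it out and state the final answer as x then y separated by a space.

d=41: √d = [6; 2,2,12] (ℓ=3, odd), read p_5/q_5
a_0=6:  p_0=6·1+0=6,  q_0=6·0+1=1
a_1=2:  p_1=2·6+1=13,  q_1=2·1+0=2
a_2=2:  p_2=2·13+6=32,  q_2=2·2+1=5
a_3=12:  p_3=12·32+13=397,  q_3=12·5+2=62
a_4=2:  p_4=2·397+32=826,  q_4=2·62+5=129
a_5=2:  p_5=2·826+397=2049,  q_5=2·129+62=320
(x₁, y₁) = (2049, 320);  2049² − 41·320² = 1 ✓

2049 320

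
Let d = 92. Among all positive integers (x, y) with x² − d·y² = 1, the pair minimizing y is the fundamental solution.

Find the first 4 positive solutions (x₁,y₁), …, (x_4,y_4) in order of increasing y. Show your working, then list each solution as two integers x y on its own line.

√92 → a₀=9, period (1,1,2,4,2,1,1,18); ℓ=8 even so k=7
i=0: a=9 ⇒ p=9, q=1
…
i=6: a=1 ⇒ p=681, q=71
i=7: a=1 ⇒ p=1151, q=120
→ (1151, 120).  Check: 1151²=1324801, 92·120²=1324800, difference 1.
(1151+120√92)^2 = 2649601 + 276240√92
(1151+120√92)^3 = 6099380351 + 635904360√92
(1151+120√92)^4 = 14040770918401 + 1463851560480√92

1151 120
2649601 276240
6099380351 635904360
14040770918401 1463851560480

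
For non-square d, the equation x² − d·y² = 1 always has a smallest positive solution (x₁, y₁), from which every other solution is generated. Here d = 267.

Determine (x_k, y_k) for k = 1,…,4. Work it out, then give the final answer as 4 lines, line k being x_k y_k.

2402 147
11539207 706188
55434348026 3392527005
266306596377697 16297699025832

d=267: √d = [16; 2,1,15,1,2,32] (ℓ=6, even), read p_5/q_5
i=0: a=16 ⇒ p=16, q=1
i=1: a=2 ⇒ p=33, q=2
…
i=3: a=15 ⇒ p=768, q=47
i=4: a=1 ⇒ p=817, q=50
i=5: a=2 ⇒ p=2402, q=147
→ (2402, 147).  Check: 2402²=5769604, 267·147²=5769603, difference 1.
(x_2, y_2) = (2402·2402 + 267·147·147, 2402·147 + 147·2402) = (11539207, 706188)
(x_3, y_3) = (2402·11539207 + 267·147·706188, 2402·706188 + 147·11539207) = (55434348026, 3392527005)
(x_4, y_4) = (2402·55434348026 + 267·147·3392527005, 2402·3392527005 + 147·55434348026) = (266306596377697, 16297699025832)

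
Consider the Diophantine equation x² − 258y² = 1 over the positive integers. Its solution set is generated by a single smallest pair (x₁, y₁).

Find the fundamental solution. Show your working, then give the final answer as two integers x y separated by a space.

√258 → a₀=16, period (16,32); ℓ=2 even so k=1
a_0=16:  p_0=16·1+0=16,  q_0=16·0+1=1
a_1=16:  p_1=16·16+1=257,  q_1=16·1+0=16
fundamental: x₁=257, y₁=16  (since 66049 − 258·256 = 1)

257 16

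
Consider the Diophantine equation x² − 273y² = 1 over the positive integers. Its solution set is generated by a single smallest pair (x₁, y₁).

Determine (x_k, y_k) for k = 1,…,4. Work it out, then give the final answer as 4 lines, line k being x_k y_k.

727 44
1057057 63976
1536960151 93021060
2234739002497 135252557264

√273 = [16; 1,1,10,1,1,32, …], period ℓ=6 (even) → k=5
step 0: (16, 1)  from 16·(1,0) + (0,1)
…
step 4: (380, 23)  from 1·(347,21) + (33,2)
step 5: (727, 44)  from 1·(380,23) + (347,21)
(x₁, y₁) = (727, 44);  727² − 273·44² = 1 ✓
(727+44√273)^2 = 1057057 + 63976√273
(727+44√273)^3 = 1536960151 + 93021060√273
(727+44√273)^4 = 2234739002497 + 135252557264√273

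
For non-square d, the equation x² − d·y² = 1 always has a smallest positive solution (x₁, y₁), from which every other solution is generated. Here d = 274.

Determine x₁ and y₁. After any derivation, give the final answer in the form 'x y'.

3959299 239190

√274 = [16; 1,1,4,4,1,1,32, …], period ℓ=7 (odd) → k=13
step 0: (16, 1)  from 16·(1,0) + (0,1)
step 1: (17, 1)  from 1·(16,1) + (1,0)
step 2: (33, 2)  from 1·(17,1) + (16,1)
step 3: (149, 9)  from 4·(33,2) + (17,1)
step 4: (629, 38)  from 4·(149,9) + (33,2)
…
step 6: (1407, 85)  from 1·(778,47) + (629,38)
step 7: (45802, 2767)  from 32·(1407,85) + (778,47)
…
step 9: (93011, 5619)  from 1·(47209,2852) + (45802,2767)
step 10: (419253, 25328)  from 4·(93011,5619) + (47209,2852)
step 11: (1770023, 106931)  from 4·(419253,25328) + (93011,5619)
step 12: (2189276, 132259)  from 1·(1770023,106931) + (419253,25328)
step 13: (3959299, 239190)  from 1·(2189276,132259) + (1770023,106931)
fundamental: x₁=3959299, y₁=239190  (since 15676048571401 − 274·57211856100 = 1)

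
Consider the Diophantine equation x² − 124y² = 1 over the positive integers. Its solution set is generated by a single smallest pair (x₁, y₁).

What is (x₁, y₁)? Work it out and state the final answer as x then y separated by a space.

[11; 7,2,1,1,1,…,2,7,22] for √124; ℓ=16 ⇒ convergent index 15
a_0=11:  p_0=11·1+0=11,  q_0=11·0+1=1
a_1=7:  p_1=7·11+1=78,  q_1=7·1+0=7
a_2=2:  p_2=2·78+11=167,  q_2=2·7+1=15
a_3=1:  p_3=1·167+78=245,  q_3=1·15+7=22
a_4=1:  p_4=1·245+167=412,  q_4=1·22+15=37
a_5=1:  p_5=1·412+245=657,  q_5=1·37+22=59
a_6=3:  p_6=3·657+412=2383,  q_6=3·59+37=214
a_7=1:  p_7=1·2383+657=3040,  q_7=1·214+59=273
a_8=4:  p_8=4·3040+2383=14543,  q_8=4·273+214=1306
a_9=1:  p_9=1·14543+3040=17583,  q_9=1·1306+273=1579
a_10=3:  p_10=3·17583+14543=67292,  q_10=3·1579+1306=6043
a_11=1:  p_11=1·67292+17583=84875,  q_11=1·6043+1579=7622
a_12=1:  p_12=1·84875+67292=152167,  q_12=1·7622+6043=13665
a_13=1:  p_13=1·152167+84875=237042,  q_13=1·13665+7622=21287
a_14=2:  p_14=2·237042+152167=626251,  q_14=2·21287+13665=56239
a_15=7:  p_15=7·626251+237042=4620799,  q_15=7·56239+21287=414960
→ (4620799, 414960).  Check: 4620799²=21351783398401, 124·414960²=21351783398400, difference 1.

4620799 414960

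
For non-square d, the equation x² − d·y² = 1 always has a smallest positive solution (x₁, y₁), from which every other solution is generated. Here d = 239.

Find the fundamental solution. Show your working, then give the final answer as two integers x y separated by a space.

6195120 400729

d=239: √d = [15; 2,5,1,2,4,15,4,2,1,5,2,30] (ℓ=12, even), read p_11/q_11
a_0=15:  p_0=15·1+0=15,  q_0=15·0+1=1
…
a_2=5:  p_2=5·31+15=170,  q_2=5·2+1=11
a_3=1:  p_3=1·170+31=201,  q_3=1·11+2=13
a_4=2:  p_4=2·201+170=572,  q_4=2·13+11=37
…
a_6=15:  p_6=15·2489+572=37907,  q_6=15·161+37=2452
a_7=4:  p_7=4·37907+2489=154117,  q_7=4·2452+161=9969
a_8=2:  p_8=2·154117+37907=346141,  q_8=2·9969+2452=22390
a_9=1:  p_9=1·346141+154117=500258,  q_9=1·22390+9969=32359
a_10=5:  p_10=5·500258+346141=2847431,  q_10=5·32359+22390=184185
a_11=2:  p_11=2·2847431+500258=6195120,  q_11=2·184185+32359=400729
fundamental: x₁=6195120, y₁=400729  (since 38379511814400 − 239·160583731441 = 1)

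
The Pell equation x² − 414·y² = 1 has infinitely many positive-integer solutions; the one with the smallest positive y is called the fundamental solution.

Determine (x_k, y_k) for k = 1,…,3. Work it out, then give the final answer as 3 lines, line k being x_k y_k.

d=414: √d = [20; 2,1,7,2,7,1,2,40] (ℓ=8, even), read p_7/q_7
i=0: a=20 ⇒ p=20, q=1
…
i=2: a=1 ⇒ p=61, q=3
i=3: a=7 ⇒ p=468, q=23
…
i=5: a=7 ⇒ p=7447, q=366
i=6: a=1 ⇒ p=8444, q=415
i=7: a=2 ⇒ p=24335, q=1196
(x₁, y₁) = (24335, 1196);  24335² − 414·1196² = 1 ✓
(x_2, y_2) = (24335·24335 + 414·1196·1196, 24335·1196 + 1196·24335) = (1184384449, 58209320)
(x_3, y_3) = (24335·1184384449 + 414·1196·58209320, 24335·58209320 + 1196·1184384449) = (57643991108495, 2833047603204)

24335 1196
1184384449 58209320
57643991108495 2833047603204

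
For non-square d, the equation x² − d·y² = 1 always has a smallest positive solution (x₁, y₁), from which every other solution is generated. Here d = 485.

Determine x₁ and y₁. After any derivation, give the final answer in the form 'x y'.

969 44

[22; 44] for √485; ℓ=1 ⇒ convergent index 1
k=0  a_k=22  p_k/q_k = 22/1
k=1  a_k=44  p_k/q_k = 969/44
fundamental: x₁=969, y₁=44  (since 938961 − 485·1936 = 1)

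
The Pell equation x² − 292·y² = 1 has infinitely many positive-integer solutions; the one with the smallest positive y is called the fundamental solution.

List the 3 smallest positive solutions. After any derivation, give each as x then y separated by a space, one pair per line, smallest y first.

√292 = [17; 11,2,1,3,8,3,1,2,11,34, …], period ℓ=10 (even) → k=9
step 0: (17, 1)  from 17·(1,0) + (0,1)
step 1: (188, 11)  from 11·(17,1) + (1,0)
step 2: (393, 23)  from 2·(188,11) + (17,1)
step 3: (581, 34)  from 1·(393,23) + (188,11)
step 4: (2136, 125)  from 3·(581,34) + (393,23)
step 5: (17669, 1034)  from 8·(2136,125) + (581,34)
step 6: (55143, 3227)  from 3·(17669,1034) + (2136,125)
step 7: (72812, 4261)  from 1·(55143,3227) + (17669,1034)
step 8: (200767, 11749)  from 2·(72812,4261) + (55143,3227)
step 9: (2281249, 133500)  from 11·(200767,11749) + (72812,4261)
→ (2281249, 133500).  Check: 2281249²=5204097000001, 292·133500²=5204097000000, difference 1.
(2281249+133500√292)^2 = 10408194000001 + 609093483000√292
(2281249+133500√292)^3 = 47487364308614281249 + 2778987798000400500√292

2281249 133500
10408194000001 609093483000
47487364308614281249 2778987798000400500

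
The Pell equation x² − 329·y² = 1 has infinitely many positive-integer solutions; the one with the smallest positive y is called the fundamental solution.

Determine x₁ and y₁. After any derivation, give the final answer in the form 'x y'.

2376415 131016

d=329: √d = [18; 7,4,2,1,1,4,1,1,2,4,7,36] (ℓ=12, even), read p_11/q_11
step 0: (18, 1)  from 18·(1,0) + (0,1)
…
step 2: (526, 29)  from 4·(127,7) + (18,1)
step 3: (1179, 65)  from 2·(526,29) + (127,7)
step 4: (1705, 94)  from 1·(1179,65) + (526,29)
step 5: (2884, 159)  from 1·(1705,94) + (1179,65)
…
step 8: (29366, 1619)  from 1·(16125,889) + (13241,730)
step 9: (74857, 4127)  from 2·(29366,1619) + (16125,889)
step 10: (328794, 18127)  from 4·(74857,4127) + (29366,1619)
step 11: (2376415, 131016)  from 7·(328794,18127) + (74857,4127)
(x₁, y₁) = (2376415, 131016);  2376415² − 329·131016² = 1 ✓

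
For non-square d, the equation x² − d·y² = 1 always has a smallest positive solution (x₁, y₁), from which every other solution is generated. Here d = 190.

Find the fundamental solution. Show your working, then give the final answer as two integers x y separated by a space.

√190 = [13; 1,3,1,1,1,…,3,1,26, …], period ℓ=14 (even) → k=13
step 0: (13, 1)  from 13·(1,0) + (0,1)
…
step 2: (55, 4)  from 3·(14,1) + (13,1)
step 3: (69, 5)  from 1·(55,4) + (14,1)
…
step 5: (193, 14)  from 1·(124,9) + (69,5)
step 6: (510, 37)  from 2·(193,14) + (124,9)
…
step 8: (2936, 213)  from 2·(1213,88) + (510,37)
…
step 11: (11234, 815)  from 1·(7085,514) + (4149,301)
step 12: (40787, 2959)  from 3·(11234,815) + (7085,514)
step 13: (52021, 3774)  from 1·(40787,2959) + (11234,815)
(x₁, y₁) = (52021, 3774);  52021² − 190·3774² = 1 ✓

52021 3774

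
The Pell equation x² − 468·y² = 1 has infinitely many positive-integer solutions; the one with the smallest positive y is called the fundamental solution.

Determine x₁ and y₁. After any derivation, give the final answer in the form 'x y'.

649 30

d=468: √d = [21; 1,1,1,2,1,1,1,42] (ℓ=8, even), read p_7/q_7
a_0=21:  p_0=21·1+0=21,  q_0=21·0+1=1
…
a_6=1:  p_6=1·238+173=411,  q_6=1·11+8=19
a_7=1:  p_7=1·411+238=649,  q_7=1·19+11=30
→ (649, 30).  Check: 649²=421201, 468·30²=421200, difference 1.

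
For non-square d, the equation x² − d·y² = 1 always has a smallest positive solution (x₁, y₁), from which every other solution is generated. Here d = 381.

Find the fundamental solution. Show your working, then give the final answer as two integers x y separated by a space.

[19; 1,1,12,1,1,38] for √381; ℓ=6 ⇒ convergent index 5
k=0  a_k=19  p_k/q_k = 19/1
k=1  a_k=1  p_k/q_k = 20/1
…
k=4  a_k=1  p_k/q_k = 527/27
k=5  a_k=1  p_k/q_k = 1015/52
→ (1015, 52).  Check: 1015²=1030225, 381·52²=1030224, difference 1.

1015 52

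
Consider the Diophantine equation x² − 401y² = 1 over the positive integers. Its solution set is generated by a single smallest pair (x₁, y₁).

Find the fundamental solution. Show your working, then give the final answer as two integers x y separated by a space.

801 40

d=401: √d = [20; 40] (ℓ=1, odd), read p_1/q_1
k=0  a_k=20  p_k/q_k = 20/1
k=1  a_k=40  p_k/q_k = 801/40
→ (801, 40).  Check: 801²=641601, 401·40²=641600, difference 1.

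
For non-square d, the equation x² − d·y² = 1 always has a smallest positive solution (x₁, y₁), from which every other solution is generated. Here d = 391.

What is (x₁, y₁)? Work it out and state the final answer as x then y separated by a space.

[19; 1,3,2,2,1,…,3,1,38] for √391; ℓ=16 ⇒ convergent index 15
step 0: (19, 1)  from 19·(1,0) + (0,1)
…
step 3: (178, 9)  from 2·(79,4) + (20,1)
…
step 7: (2709, 137)  from 2·(1048,53) + (613,31)
…
step 10: (160266, 8105)  from 1·(107747,5449) + (52519,2656)
…
step 13: (1660597, 83980)  from 2·(696292,35213) + (268013,13554)
step 14: (5678083, 287153)  from 3·(1660597,83980) + (696292,35213)
step 15: (7338680, 371133)  from 1·(5678083,287153) + (1660597,83980)
fundamental: x₁=7338680, y₁=371133  (since 53856224142400 − 391·137739703689 = 1)

7338680 371133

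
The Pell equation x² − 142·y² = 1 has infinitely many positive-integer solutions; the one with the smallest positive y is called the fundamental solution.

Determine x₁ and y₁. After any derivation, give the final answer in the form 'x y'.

143 12

√142 → a₀=11, period (1,10,1,22); ℓ=4 even so k=3
a_0=11:  p_0=11·1+0=11,  q_0=11·0+1=1
a_1=1:  p_1=1·11+1=12,  q_1=1·1+0=1
a_2=10:  p_2=10·12+11=131,  q_2=10·1+1=11
a_3=1:  p_3=1·131+12=143,  q_3=1·11+1=12
(x₁, y₁) = (143, 12);  143² − 142·12² = 1 ✓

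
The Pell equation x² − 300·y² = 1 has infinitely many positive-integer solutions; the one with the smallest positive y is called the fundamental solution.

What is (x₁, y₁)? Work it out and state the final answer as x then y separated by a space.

[17; 3,8,3,34] for √300; ℓ=4 ⇒ convergent index 3
a_0=17:  p_0=17·1+0=17,  q_0=17·0+1=1
…
a_2=8:  p_2=8·52+17=433,  q_2=8·3+1=25
a_3=3:  p_3=3·433+52=1351,  q_3=3·25+3=78
→ (1351, 78).  Check: 1351²=1825201, 300·78²=1825200, difference 1.

1351 78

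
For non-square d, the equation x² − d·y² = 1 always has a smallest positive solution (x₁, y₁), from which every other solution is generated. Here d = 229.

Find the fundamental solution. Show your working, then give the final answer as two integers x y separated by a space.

5848201 386460

√229 = [15; 7,1,1,7,30, …], period ℓ=5 (odd) → k=9
k=0  a_k=15  p_k/q_k = 15/1
k=1  a_k=7  p_k/q_k = 106/7
k=2  a_k=1  p_k/q_k = 121/8
k=3  a_k=1  p_k/q_k = 227/15
k=4  a_k=7  p_k/q_k = 1710/113
k=5  a_k=30  p_k/q_k = 51527/3405
…
k=8  a_k=1  p_k/q_k = 776325/51301
k=9  a_k=7  p_k/q_k = 5848201/386460
fundamental: x₁=5848201, y₁=386460  (since 34201454936401 − 229·149351331600 = 1)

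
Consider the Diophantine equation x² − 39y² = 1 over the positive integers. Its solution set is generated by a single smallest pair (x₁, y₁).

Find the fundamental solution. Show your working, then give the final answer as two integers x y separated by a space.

25 4

d=39: √d = [6; 4,12] (ℓ=2, even), read p_1/q_1
k=0  a_k=6  p_k/q_k = 6/1
k=1  a_k=4  p_k/q_k = 25/4
→ (25, 4).  Check: 25²=625, 39·4²=624, difference 1.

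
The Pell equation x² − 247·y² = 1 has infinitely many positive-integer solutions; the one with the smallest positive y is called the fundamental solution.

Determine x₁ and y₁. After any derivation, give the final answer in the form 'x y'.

85292 5427

√247 = [15; 1,2,1,1,9,1,9,1,1,2,1,30, …], period ℓ=12 (even) → k=11
step 0: (15, 1)  from 15·(1,0) + (0,1)
step 1: (16, 1)  from 1·(15,1) + (1,0)
step 2: (47, 3)  from 2·(16,1) + (15,1)
step 3: (63, 4)  from 1·(47,3) + (16,1)
step 4: (110, 7)  from 1·(63,4) + (47,3)
step 5: (1053, 67)  from 9·(110,7) + (63,4)
step 6: (1163, 74)  from 1·(1053,67) + (110,7)
step 7: (11520, 733)  from 9·(1163,74) + (1053,67)
…
step 9: (24203, 1540)  from 1·(12683,807) + (11520,733)
step 10: (61089, 3887)  from 2·(24203,1540) + (12683,807)
step 11: (85292, 5427)  from 1·(61089,3887) + (24203,1540)
→ (85292, 5427).  Check: 85292²=7274725264, 247·5427²=7274725263, difference 1.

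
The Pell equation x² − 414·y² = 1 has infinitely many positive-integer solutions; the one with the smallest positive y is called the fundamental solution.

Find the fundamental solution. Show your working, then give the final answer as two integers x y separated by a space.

[20; 2,1,7,2,7,1,2,40] for √414; ℓ=8 ⇒ convergent index 7
i=0: a=20 ⇒ p=20, q=1
…
i=6: a=1 ⇒ p=8444, q=415
i=7: a=2 ⇒ p=24335, q=1196
fundamental: x₁=24335, y₁=1196  (since 592192225 − 414·1430416 = 1)

24335 1196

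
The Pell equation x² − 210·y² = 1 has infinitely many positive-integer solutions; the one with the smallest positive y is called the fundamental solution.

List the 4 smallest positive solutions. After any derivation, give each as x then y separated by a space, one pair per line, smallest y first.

29 2
1681 116
97469 6726
5651521 389992

√210 = [14; 2,28, …], period ℓ=2 (even) → k=1
a_0=14:  p_0=14·1+0=14,  q_0=14·0+1=1
a_1=2:  p_1=2·14+1=29,  q_1=2·1+0=2
(x₁, y₁) = (29, 2);  29² − 210·2² = 1 ✓
k=2:  x_2 = 29·29+210·2·2 = 1681,  y_2 = 29·2+2·29 = 116
k=3:  x_3 = 29·1681+210·2·116 = 97469,  y_3 = 29·116+2·1681 = 6726
k=4:  x_4 = 29·97469+210·2·6726 = 5651521,  y_4 = 29·6726+2·97469 = 389992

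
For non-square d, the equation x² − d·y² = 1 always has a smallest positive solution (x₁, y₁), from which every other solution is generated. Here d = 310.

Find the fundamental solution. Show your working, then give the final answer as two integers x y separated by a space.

d=310: √d = [17; 1,1,1,1,5,…,1,1,34] (ℓ=16, even), read p_15/q_15
a_0=17:  p_0=17·1+0=17,  q_0=17·0+1=1
…
a_4=1:  p_4=1·53+35=88,  q_4=1·3+2=5
…
a_6=3:  p_6=3·493+88=1567,  q_6=3·28+5=89
…
a_8=2:  p_8=2·2060+1567=5687,  q_8=2·117+89=323
…
a_11=5:  p_11=5·28928+7747=152387,  q_11=5·1643+440=8655
a_12=1:  p_12=1·152387+28928=181315,  q_12=1·8655+1643=10298
…
a_14=1:  p_14=1·333702+181315=515017,  q_14=1·18953+10298=29251
a_15=1:  p_15=1·515017+333702=848719,  q_15=1·29251+18953=48204
→ (848719, 48204).  Check: 848719²=720323940961, 310·48204²=720323940960, difference 1.

848719 48204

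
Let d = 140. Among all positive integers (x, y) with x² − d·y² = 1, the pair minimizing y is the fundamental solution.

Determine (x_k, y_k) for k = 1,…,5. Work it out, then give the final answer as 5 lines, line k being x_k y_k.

71 6
10081 852
1431431 120978
203253121 17178024
28860511751 2439158430

√140 → a₀=11, period (1,4,1,22); ℓ=4 even so k=3
a_0=11:  p_0=11·1+0=11,  q_0=11·0+1=1
a_1=1:  p_1=1·11+1=12,  q_1=1·1+0=1
a_2=4:  p_2=4·12+11=59,  q_2=4·1+1=5
a_3=1:  p_3=1·59+12=71,  q_3=1·5+1=6
→ (71, 6).  Check: 71²=5041, 140·6²=5040, difference 1.
n=2: (71,6)∘(71,6) = (71·71+140·6·6, 71·6+6·71) = (10081,852)
n=3: (10081,852)∘(71,6) = (71·10081+140·6·852, 71·852+6·10081) = (1431431,120978)
n=4: (1431431,120978)∘(71,6) = (71·1431431+140·6·120978, 71·120978+6·1431431) = (203253121,17178024)
n=5: (203253121,17178024)∘(71,6) = (71·203253121+140·6·17178024, 71·17178024+6·203253121) = (28860511751,2439158430)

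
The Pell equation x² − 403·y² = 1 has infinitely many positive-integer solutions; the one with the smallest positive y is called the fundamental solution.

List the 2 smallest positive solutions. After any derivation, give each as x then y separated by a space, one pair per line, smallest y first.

√403 = [20; 13,2,1,3,1,3,1,2,13,40, …], period ℓ=10 (even) → k=9
step 0: (20, 1)  from 20·(1,0) + (0,1)
step 1: (261, 13)  from 13·(20,1) + (1,0)
…
step 3: (803, 40)  from 1·(542,27) + (261,13)
…
step 6: (14213, 708)  from 3·(3754,187) + (2951,147)
…
step 8: (50147, 2498)  from 2·(17967,895) + (14213,708)
step 9: (669878, 33369)  from 13·(50147,2498) + (17967,895)
fundamental: x₁=669878, y₁=33369  (since 448736534884 − 403·1113490161 = 1)
(669878+33369√403)^2 = 897473069767 + 44706317964√403

669878 33369
897473069767 44706317964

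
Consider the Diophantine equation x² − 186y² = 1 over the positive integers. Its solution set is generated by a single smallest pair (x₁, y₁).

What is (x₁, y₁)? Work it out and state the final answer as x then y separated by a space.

7501 550

√186 → a₀=13, period (1,1,1,3,4,3,1,1,1,26); ℓ=10 even so k=9
step 0: (13, 1)  from 13·(1,0) + (0,1)
step 1: (14, 1)  from 1·(13,1) + (1,0)
…
step 3: (41, 3)  from 1·(27,2) + (14,1)
step 4: (150, 11)  from 3·(41,3) + (27,2)
…
step 6: (2073, 152)  from 3·(641,47) + (150,11)
step 7: (2714, 199)  from 1·(2073,152) + (641,47)
step 8: (4787, 351)  from 1·(2714,199) + (2073,152)
step 9: (7501, 550)  from 1·(4787,351) + (2714,199)
(x₁, y₁) = (7501, 550);  7501² − 186·550² = 1 ✓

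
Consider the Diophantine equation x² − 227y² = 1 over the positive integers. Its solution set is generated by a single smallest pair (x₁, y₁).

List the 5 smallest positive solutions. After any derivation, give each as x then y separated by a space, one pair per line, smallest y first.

[15; 15,30] for √227; ℓ=2 ⇒ convergent index 1
k=0  a_k=15  p_k/q_k = 15/1
k=1  a_k=15  p_k/q_k = 226/15
(x₁, y₁) = (226, 15);  226² − 227·15² = 1 ✓
(x_2, y_2) = (226·226 + 227·15·15, 226·15 + 15·226) = (102151, 6780)
(x_3, y_3) = (226·102151 + 227·15·6780, 226·6780 + 15·102151) = (46172026, 3064545)
(x_4, y_4) = (226·46172026 + 227·15·3064545, 226·3064545 + 15·46172026) = (20869653601, 1385167560)
(x_5, y_5) = (226·20869653601 + 227·15·1385167560, 226·1385167560 + 15·20869653601) = (9433037255626, 626092672575)

226 15
102151 6780
46172026 3064545
20869653601 1385167560
9433037255626 626092672575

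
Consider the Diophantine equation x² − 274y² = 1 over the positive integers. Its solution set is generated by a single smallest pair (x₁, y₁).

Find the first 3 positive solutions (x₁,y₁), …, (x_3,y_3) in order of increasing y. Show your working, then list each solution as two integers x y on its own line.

3959299 239190
31352097142801 1894049455620
248264653730785753699 14998216231173381570

[16; 1,1,4,4,1,1,32] for √274; ℓ=7 ⇒ convergent index 13
k=0  a_k=16  p_k/q_k = 16/1
…
k=7  a_k=32  p_k/q_k = 45802/2767
k=8  a_k=1  p_k/q_k = 47209/2852
…
k=12  a_k=1  p_k/q_k = 2189276/132259
k=13  a_k=1  p_k/q_k = 3959299/239190
fundamental: x₁=3959299, y₁=239190  (since 15676048571401 − 274·57211856100 = 1)
k=2:  x_2 = 3959299·3959299+274·239190·239190 = 31352097142801,  y_2 = 3959299·239190+239190·3959299 = 1894049455620
k=3:  x_3 = 3959299·31352097142801+274·239190·1894049455620 = 248264653730785753699,  y_3 = 3959299·1894049455620+239190·31352097142801 = 14998216231173381570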